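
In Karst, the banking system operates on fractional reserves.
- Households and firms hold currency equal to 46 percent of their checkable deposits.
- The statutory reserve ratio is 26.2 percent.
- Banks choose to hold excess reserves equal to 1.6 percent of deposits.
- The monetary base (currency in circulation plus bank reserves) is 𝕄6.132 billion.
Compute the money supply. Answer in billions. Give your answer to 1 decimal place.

𝕄12.1 billion

The money multiplier is m = (1 + c) / (rr + e + c) = (1 + 0.46) / (0.262 + 0.016 + 0.46) ≈ 1.9783.
So M = m × MB = 1.9783 × 6.132 ≈ 12.1309 billion.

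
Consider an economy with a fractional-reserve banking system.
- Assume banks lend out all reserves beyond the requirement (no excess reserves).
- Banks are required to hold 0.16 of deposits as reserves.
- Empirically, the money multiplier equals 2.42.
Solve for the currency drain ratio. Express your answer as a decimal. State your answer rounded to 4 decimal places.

Using m = 2.42. From m = (1 + c)/(c + rr + e), rearranging gives 1 + c = m·(c + rr + e), so c·(1 − m) = m·(rr + e) − 1.
Hence c = [m·(rr + e) − 1]/(1 − m) = [2.42 × (0.16 + 0) − 1] / (1 − 2.42) ≈ 0.431549.

0.4315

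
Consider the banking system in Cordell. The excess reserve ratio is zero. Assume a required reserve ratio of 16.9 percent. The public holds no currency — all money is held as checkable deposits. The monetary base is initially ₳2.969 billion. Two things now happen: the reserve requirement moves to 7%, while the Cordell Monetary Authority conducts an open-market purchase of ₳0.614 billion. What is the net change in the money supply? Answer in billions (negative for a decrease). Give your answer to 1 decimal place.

Before: m₁ = 1 / (0.169) ≈ 5.9172, MB₁ = 2.969, so M₁ = 5.9172 × 2.969 ≈ 17.5682 billion.
After: m₂ = 1 / (0.07) ≈ 14.2857, MB₂ = 2.969 + 0.614 = 3.583, so M₂ = 14.2857 × 3.583 ≈ 51.1857 billion.
ΔM = M₂ − M₁ = 51.1857 − 17.5682 = 33.6175 billion.

₳33.6 billion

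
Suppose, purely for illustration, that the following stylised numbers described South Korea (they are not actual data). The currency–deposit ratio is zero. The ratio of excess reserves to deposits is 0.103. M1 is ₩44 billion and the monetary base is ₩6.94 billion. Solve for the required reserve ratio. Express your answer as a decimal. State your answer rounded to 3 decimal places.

Using m = M/MB = 44/6.94 ≈ 6.340058. Since m = (1 + c)/(c + rr + e), the denominator satisfies c + rr + e = (1 + c)/m = (1 + 0) / 6.340058 ≈ 0.157727.
With c = 0 and e = 0.103, the required reserve ratio is 0.157727 − 0 − 0.103 = 0.054727.

0.055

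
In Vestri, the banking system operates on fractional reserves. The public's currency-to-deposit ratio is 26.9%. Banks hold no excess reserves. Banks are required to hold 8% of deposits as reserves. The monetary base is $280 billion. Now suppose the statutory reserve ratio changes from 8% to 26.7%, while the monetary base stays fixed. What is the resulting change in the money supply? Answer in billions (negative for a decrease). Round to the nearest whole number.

Initially m₁ = (1 + 0.269) / (0.08 + 0.269) ≈ 3.6361, so M₁ = 3.6361 × 280 = 1018.108 billion.
After the change m₂ = (1 + 0.269) / (0.267 + 0.269) ≈ 2.3675, so M₂ = 2.3675 × 280 = 662.9 billion.
ΔM = M₂ − M₁ = 662.9 − 1018.108 = -355.208 billion.

-355 billion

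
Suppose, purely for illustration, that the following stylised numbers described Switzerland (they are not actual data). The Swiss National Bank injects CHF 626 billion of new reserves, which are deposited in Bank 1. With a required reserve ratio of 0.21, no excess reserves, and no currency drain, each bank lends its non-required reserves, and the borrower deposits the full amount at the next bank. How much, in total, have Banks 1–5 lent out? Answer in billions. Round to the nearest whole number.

CHF 1630 billion

Bank i lends (1 − rr)^i of the original deposit: Bank 1 lends 626·0.7900 = 494.5400, Bank 2 lends 626·0.7900² = 390.6866, and so on.
Summing a geometric series: total = 626·[0.7900·(1 − 0.7900^5) / (1 − 0.7900)] ≈ 1630.3203 billion.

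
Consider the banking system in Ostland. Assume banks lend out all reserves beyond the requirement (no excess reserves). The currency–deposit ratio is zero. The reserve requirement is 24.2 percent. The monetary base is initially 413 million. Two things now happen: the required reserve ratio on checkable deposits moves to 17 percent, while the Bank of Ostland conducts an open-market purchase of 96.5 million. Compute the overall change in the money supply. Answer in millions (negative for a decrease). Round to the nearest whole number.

1290 million

Before: m₁ = 1 / (0.242) ≈ 4.1322, MB₁ = 413, so M₁ = 4.1322 × 413 = 1706.5986 million.
After: m₂ = 1 / (0.17) ≈ 5.8824, MB₂ = 413 + 96.5 = 509.5, so M₂ = 5.8824 × 509.5 = 2997.0828 million.
ΔM = M₂ − M₁ = 2997.0828 − 1706.5986 = 1290.4842 million.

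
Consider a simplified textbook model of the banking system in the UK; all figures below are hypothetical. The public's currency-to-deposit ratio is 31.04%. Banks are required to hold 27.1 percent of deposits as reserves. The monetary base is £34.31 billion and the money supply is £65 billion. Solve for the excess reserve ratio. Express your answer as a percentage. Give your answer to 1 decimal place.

11.0%

Using m = M/MB = 65/34.31 ≈ 1.894491. Since m = (1 + c)/(c + rr + e), the denominator satisfies c + rr + e = (1 + c)/m = (1 + 0.3104) / 1.894491 ≈ 0.691690.
With c = 0.3104 and rr = 0.271, the excess reserve ratio is 0.691690 − 0.3104 − 0.271 = 0.11029.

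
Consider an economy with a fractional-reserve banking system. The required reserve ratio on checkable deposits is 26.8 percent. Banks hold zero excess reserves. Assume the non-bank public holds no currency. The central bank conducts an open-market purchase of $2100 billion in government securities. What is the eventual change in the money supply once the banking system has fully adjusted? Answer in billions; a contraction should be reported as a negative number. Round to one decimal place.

$7835.8 billion

The simple money multiplier is m = 1/rr = 1/0.268 ≈ 3.731343.
An open-market purchase increases the monetary base by 2100 billion, so ΔM = m × ΔMB = 3.731343 × 2100 = 7835.8203 billion.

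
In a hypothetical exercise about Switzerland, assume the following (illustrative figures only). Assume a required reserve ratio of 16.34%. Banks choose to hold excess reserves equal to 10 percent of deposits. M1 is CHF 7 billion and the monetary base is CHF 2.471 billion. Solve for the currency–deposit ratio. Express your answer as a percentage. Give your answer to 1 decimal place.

13.8%

Using m = M/MB = 7/2.471 ≈ 2.832861. From m = (1 + c)/(c + rr + e), rearranging gives 1 + c = m·(c + rr + e), so c·(1 − m) = m·(rr + e) − 1.
Hence c = [m·(rr + e) − 1]/(1 − m) = [2.832861 × (0.1634 + 0.1) − 1] / (1 − 2.832861) ≈ 0.138485.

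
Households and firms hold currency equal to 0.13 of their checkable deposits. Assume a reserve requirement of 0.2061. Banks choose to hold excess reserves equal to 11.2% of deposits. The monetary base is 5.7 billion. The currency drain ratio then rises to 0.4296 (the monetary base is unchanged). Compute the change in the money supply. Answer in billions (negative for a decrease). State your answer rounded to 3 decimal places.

Initially m₁ = (1 + 0.13) / (0.2061 + 0.112 + 0.13) ≈ 2.52176, so M₁ = 2.52176 × 5.7 ≈ 14.374 billion.
After the change m₂ = (1 + 0.4296) / (0.2061 + 0.112 + 0.4296) ≈ 1.91200, so M₂ = 1.91200 × 5.7 = 10.8984 billion.
ΔM = M₂ − M₁ = 10.8984 − 14.374 = -3.4756 billion.

-3.476 billion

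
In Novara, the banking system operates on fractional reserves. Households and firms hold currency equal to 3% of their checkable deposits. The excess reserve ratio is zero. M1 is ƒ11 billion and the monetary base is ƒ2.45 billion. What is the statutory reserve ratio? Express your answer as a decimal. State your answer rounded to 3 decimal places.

0.199

Using m = M/MB = 11/2.45 ≈ 4.489796. Since m = (1 + c)/(c + rr + e), the denominator satisfies c + rr + e = (1 + c)/m = (1 + 0.03) / 4.489796 ≈ 0.229409.
With c = 0.03 and e = 0, the statutory reserve ratio is 0.229409 − 0.03 − 0 = 0.199409.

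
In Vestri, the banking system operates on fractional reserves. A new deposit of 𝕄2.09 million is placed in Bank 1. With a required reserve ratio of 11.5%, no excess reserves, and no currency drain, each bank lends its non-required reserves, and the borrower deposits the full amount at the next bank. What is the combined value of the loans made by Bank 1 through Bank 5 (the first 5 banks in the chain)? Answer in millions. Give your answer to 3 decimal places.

𝕄7.352 million

Bank i lends (1 − rr)^i of the original deposit: Bank 1 lends 2.09·0.8850 ≈ 1.8496, Bank 2 lends 2.09·0.8850² ≈ 1.6369, and so on.
Summing a geometric series: total = 2.09·[0.8850·(1 − 0.8850^5) / (1 − 0.8850)] ≈ 7.3520 million.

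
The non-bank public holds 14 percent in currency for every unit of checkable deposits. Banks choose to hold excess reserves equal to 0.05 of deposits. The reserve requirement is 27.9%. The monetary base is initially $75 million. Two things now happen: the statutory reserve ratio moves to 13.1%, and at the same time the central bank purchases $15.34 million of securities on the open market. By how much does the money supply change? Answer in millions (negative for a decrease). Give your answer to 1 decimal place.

$138.5 million

Before: m₁ = (1 + 0.14) / (0.279 + 0.05 + 0.14) ≈ 2.4307, MB₁ = 75, so M₁ = 2.4307 × 75 = 182.3025 million.
After: m₂ = (1 + 0.14) / (0.131 + 0.05 + 0.14) ≈ 3.5514, MB₂ = 75 + 15.34 = 90.34, so M₂ = 3.5514 × 90.34 ≈ 320.8335 million.
ΔM = M₂ − M₁ = 320.8335 − 182.3025 = 138.531 million.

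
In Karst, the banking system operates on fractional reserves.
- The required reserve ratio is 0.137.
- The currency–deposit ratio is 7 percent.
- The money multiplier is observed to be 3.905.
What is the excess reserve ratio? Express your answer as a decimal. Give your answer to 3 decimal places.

0.067

Using m = 3.905. Since m = (1 + c)/(c + rr + e), the denominator satisfies c + rr + e = (1 + c)/m = (1 + 0.07) / 3.905 ≈ 0.274008.
With c = 0.07 and rr = 0.137, the excess reserve ratio is 0.274008 − 0.07 − 0.137 = 0.067008.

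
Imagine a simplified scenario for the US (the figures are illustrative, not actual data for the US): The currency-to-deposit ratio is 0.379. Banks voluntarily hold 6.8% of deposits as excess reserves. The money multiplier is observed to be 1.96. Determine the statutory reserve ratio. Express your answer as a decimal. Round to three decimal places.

Using m = 1.96. Since m = (1 + c)/(c + rr + e), the denominator satisfies c + rr + e = (1 + c)/m = (1 + 0.379) / 1.96 ≈ 0.703571.
With c = 0.379 and e = 0.068, the statutory reserve ratio is 0.703571 − 0.379 − 0.068 = 0.256571.

0.257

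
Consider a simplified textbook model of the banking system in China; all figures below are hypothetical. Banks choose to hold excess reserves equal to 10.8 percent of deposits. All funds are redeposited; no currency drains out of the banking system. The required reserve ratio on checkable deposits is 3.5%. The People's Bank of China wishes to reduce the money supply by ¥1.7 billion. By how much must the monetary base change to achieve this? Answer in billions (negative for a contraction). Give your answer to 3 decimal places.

-0.243 billion

The money multiplier is m = 1 / (rr + e) = 1 / (0.035 + 0.108) ≈ 6.99301.
ΔMB = ΔM / m = (−1.7) / 6.99301 ≈ -0.2431 billion.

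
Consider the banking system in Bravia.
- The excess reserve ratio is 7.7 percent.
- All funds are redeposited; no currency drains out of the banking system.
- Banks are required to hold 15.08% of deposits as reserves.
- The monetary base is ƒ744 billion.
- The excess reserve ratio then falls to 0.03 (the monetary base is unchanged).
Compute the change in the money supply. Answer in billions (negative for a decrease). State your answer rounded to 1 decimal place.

ƒ849.0 billion

Initially m₁ = 1 / (0.1508 + 0.077) ≈ 4.38982, so M₁ = 4.38982 × 744 ≈ 3266.0261 billion.
After the change m₂ = 1 / (0.1508 + 0.03) ≈ 5.53097, so M₂ = 5.53097 × 744 ≈ 4115.0417 billion.
ΔM = M₂ − M₁ = 4115.0417 − 3266.0261 = 849.0156 billion.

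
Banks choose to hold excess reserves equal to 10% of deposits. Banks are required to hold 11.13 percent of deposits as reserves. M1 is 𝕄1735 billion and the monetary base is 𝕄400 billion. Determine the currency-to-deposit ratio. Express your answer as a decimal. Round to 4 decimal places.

Using m = M/MB = 1735/400 = 4.337500. From m = (1 + c)/(c + rr + e), rearranging gives 1 + c = m·(c + rr + e), so c·(1 − m) = m·(rr + e) − 1.
Hence c = [m·(rr + e) − 1]/(1 − m) = [4.337500 × (0.1113 + 0.1) − 1] / (1 − 4.337500) ≈ 0.025015.

0.0250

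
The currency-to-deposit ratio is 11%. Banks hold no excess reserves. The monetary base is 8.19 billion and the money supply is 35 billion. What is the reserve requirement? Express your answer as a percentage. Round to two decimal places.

14.97%

Using m = M/MB = 35/8.19 ≈ 4.273504. Since m = (1 + c)/(c + rr + e), the denominator satisfies c + rr + e = (1 + c)/m = (1 + 0.11) / 4.273504 ≈ 0.259740.
With c = 0.11 and e = 0, the reserve requirement is 0.259740 − 0.11 − 0 = 0.14974.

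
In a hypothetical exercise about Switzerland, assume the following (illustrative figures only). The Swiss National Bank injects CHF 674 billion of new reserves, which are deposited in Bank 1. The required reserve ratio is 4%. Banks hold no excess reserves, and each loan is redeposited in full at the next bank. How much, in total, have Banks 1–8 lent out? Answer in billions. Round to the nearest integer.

CHF 4507 billion

Bank i lends (1 − rr)^i of the original deposit: Bank 1 lends 674·0.9600 = 647.0400, Bank 2 lends 674·0.9600² = 621.1584, and so on.
Summing a geometric series: total = 674·[0.9600·(1 − 0.9600^8) / (1 − 0.9600)] ≈ 4506.8022 billion.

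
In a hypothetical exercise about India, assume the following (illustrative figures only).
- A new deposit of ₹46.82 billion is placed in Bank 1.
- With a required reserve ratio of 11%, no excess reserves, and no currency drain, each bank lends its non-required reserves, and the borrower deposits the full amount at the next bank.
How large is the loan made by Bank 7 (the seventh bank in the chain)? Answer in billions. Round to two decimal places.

Each bank lends a fraction (1 − rr) = 0.8900 of the deposit it receives, so Bank 7 receives 46.82·0.8900^6 and lends 46.82·0.8900^7 ≈ 20.7091 billion.

₹20.71 billion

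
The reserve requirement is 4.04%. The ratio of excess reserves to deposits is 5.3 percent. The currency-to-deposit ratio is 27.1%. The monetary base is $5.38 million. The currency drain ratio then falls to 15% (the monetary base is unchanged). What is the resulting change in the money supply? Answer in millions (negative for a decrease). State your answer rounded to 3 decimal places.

$6.654 million

Initially m₁ = (1 + 0.271) / (0.0404 + 0.053 + 0.271) ≈ 3.48793, so M₁ = 3.48793 × 5.38 ≈ 18.7651 million.
After the change m₂ = (1 + 0.15) / (0.0404 + 0.053 + 0.15) ≈ 4.72473, so M₂ = 4.72473 × 5.38 ≈ 25.419 million.
ΔM = M₂ − M₁ = 25.419 − 18.7651 = 6.6539 million.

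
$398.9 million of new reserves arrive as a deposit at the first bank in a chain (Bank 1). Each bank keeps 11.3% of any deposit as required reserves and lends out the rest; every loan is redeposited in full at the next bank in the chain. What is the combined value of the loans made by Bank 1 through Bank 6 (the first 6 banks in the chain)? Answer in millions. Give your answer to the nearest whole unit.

Bank i lends (1 − rr)^i of the original deposit: Bank 1 lends 398.9·0.8870 = 353.8243, Bank 2 lends 398.9·0.8870² ≈ 313.8422, and so on.
Summing a geometric series: total = 398.9·[0.8870·(1 − 0.8870^6) / (1 − 0.8870)] ≈ 1606.2549 million.

$1606 million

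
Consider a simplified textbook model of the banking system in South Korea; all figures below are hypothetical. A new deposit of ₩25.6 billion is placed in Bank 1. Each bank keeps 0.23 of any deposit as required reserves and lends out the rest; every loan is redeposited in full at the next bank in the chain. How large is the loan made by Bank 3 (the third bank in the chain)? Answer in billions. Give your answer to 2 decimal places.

Each bank lends a fraction (1 − rr) = 0.7700 of the deposit it receives, so Bank 3 receives 25.6·0.7700^2 and lends 25.6·0.7700^3 ≈ 11.6872 billion.

₩11.69 billion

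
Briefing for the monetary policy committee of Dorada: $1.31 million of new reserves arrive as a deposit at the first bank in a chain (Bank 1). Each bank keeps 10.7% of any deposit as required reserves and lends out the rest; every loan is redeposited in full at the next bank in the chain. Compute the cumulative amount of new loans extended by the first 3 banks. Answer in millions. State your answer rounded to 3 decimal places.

Bank i lends (1 − rr)^i of the original deposit: Bank 1 lends 1.31·0.8930 ≈ 1.1698, Bank 2 lends 1.31·0.8930² ≈ 1.0447, and so on.
Summing a geometric series: total = 1.31·[0.8930·(1 − 0.8930^3) / (1 − 0.8930)] ≈ 3.1474 million.

$3.147 million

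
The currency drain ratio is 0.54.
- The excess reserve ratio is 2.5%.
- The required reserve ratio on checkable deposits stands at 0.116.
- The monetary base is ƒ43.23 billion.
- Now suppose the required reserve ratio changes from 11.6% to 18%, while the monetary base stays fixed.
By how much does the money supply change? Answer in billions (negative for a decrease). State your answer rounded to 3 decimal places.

Initially m₁ = (1 + 0.54) / (0.116 + 0.025 + 0.54) ≈ 2.261380, so M₁ = 2.261380 × 43.23 ≈ 97.7595 billion.
After the change m₂ = (1 + 0.54) / (0.18 + 0.025 + 0.54) ≈ 2.067114, so M₂ = 2.067114 × 43.23 ≈ 89.3613 billion.
ΔM = M₂ − M₁ = 89.3613 − 97.7595 = -8.3982 billion.

-8.398 billion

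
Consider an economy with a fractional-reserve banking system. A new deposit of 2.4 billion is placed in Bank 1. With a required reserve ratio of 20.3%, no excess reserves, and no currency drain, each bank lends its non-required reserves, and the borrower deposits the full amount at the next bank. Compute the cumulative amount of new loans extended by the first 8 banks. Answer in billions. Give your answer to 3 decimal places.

7.889 billion

Bank i lends (1 − rr)^i of the original deposit: Bank 1 lends 2.4·0.7970 = 1.9128, Bank 2 lends 2.4·0.7970² ≈ 1.5245, and so on.
Summing a geometric series: total = 2.4·[0.7970·(1 − 0.7970^8) / (1 − 0.7970)] ≈ 7.8886 billion.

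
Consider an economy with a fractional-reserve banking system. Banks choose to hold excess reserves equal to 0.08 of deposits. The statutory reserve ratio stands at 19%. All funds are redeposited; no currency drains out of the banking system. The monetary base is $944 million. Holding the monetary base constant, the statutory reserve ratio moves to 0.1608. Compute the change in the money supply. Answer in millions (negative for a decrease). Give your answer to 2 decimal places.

$423.97 million

Initially m₁ = 1 / (0.19 + 0.08) ≈ 3.703704, so M₁ = 3.703704 × 944 ≈ 3496.2966 million.
After the change m₂ = 1 / (0.1608 + 0.08) ≈ 4.152824, so M₂ = 4.152824 × 944 ≈ 3920.2659 million.
ΔM = M₂ − M₁ = 3920.2659 − 3496.2966 = 423.9693 million.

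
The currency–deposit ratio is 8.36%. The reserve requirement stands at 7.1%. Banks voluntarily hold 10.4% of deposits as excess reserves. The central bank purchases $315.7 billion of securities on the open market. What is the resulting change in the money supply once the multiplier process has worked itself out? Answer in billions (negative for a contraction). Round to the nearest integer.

$1323 billion

The money multiplier is m = (1 + c) / (rr + e + c) = (1 + 0.0836) / (0.071 + 0.104 + 0.0836) ≈ 4.1903.
The purchase adds 315.7 billion of base, so ΔM = m × ΔMB = 4.1903 × (+315.7) ≈ 1322.8777 billion.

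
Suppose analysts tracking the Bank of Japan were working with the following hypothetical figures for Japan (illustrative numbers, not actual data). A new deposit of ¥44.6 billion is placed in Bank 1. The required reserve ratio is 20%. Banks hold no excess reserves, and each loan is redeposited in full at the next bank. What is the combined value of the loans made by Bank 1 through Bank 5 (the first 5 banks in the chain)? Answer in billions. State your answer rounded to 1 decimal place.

¥119.9 billion

Bank i lends (1 − rr)^i of the original deposit: Bank 1 lends 44.6·0.8000 = 35.6800, Bank 2 lends 44.6·0.8000² = 28.5440, and so on.
Summing a geometric series: total = 44.6·[0.8000·(1 − 0.8000^5) / (1 − 0.8000)] ≈ 119.9419 billion.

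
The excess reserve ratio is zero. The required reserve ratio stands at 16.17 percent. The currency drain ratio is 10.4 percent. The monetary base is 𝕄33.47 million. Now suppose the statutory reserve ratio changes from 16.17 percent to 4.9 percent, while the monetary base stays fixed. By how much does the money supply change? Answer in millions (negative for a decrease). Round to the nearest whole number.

𝕄102 million

Initially m₁ = (1 + 0.104) / (0.1617 + 0.104) ≈ 4.1551, so M₁ = 4.1551 × 33.47 ≈ 139.0712 million.
After the change m₂ = (1 + 0.104) / (0.049 + 0.104) ≈ 7.2157, so M₂ = 7.2157 × 33.47 ≈ 241.5095 million.
ΔM = M₂ − M₁ = 241.5095 − 139.0712 = 102.4383 million.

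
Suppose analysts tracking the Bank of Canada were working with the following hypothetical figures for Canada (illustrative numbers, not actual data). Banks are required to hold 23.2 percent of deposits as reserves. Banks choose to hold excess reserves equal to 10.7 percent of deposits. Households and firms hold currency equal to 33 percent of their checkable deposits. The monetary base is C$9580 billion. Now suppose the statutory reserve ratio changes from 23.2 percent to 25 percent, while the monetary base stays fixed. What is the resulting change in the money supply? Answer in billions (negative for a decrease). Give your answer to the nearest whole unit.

-499 billion

Initially m₁ = (1 + 0.33) / (0.232 + 0.107 + 0.33) ≈ 1.98804, so M₁ = 1.98804 × 9580 = 19045.4232 billion.
After the change m₂ = (1 + 0.33) / (0.25 + 0.107 + 0.33) ≈ 1.93595, so M₂ = 1.93595 × 9580 = 18546.401 billion.
ΔM = M₂ − M₁ = 18546.401 − 19045.4232 = -499.0222 billion.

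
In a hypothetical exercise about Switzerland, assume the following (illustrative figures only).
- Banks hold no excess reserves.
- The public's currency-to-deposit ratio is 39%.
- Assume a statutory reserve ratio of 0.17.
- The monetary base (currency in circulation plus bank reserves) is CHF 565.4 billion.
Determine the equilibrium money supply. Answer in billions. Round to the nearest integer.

CHF 1403 billion

The money multiplier is m = (1 + c) / (rr + c) = (1 + 0.39) / (0.17 + 0.39) ≈ 2.4821.
So M = m × MB = 2.4821 × 565.4 ≈ 1403.3793 billion.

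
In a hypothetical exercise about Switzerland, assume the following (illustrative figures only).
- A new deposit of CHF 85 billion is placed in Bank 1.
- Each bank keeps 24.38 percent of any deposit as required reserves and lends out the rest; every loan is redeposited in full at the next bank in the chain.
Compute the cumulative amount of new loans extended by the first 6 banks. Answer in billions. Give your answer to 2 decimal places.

CHF 214.35 billion

Bank i lends (1 − rr)^i of the original deposit: Bank 1 lends 85·0.7562 = 64.2770, Bank 2 lends 85·0.7562² ≈ 48.6063, and so on.
Summing a geometric series: total = 85·[0.7562·(1 − 0.7562^6) / (1 − 0.7562)] ≈ 214.3470 billion.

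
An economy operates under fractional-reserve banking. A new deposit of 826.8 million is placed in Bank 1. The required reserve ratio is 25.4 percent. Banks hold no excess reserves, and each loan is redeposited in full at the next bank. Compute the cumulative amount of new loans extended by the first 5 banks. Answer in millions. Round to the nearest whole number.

Bank i lends (1 − rr)^i of the original deposit: Bank 1 lends 826.8·0.7460 = 616.7928, Bank 2 lends 826.8·0.7460² ≈ 460.1274, and so on.
Summing a geometric series: total = 826.8·[0.7460·(1 − 0.7460^5) / (1 − 0.7460)] ≈ 1867.2705 million.

1867 million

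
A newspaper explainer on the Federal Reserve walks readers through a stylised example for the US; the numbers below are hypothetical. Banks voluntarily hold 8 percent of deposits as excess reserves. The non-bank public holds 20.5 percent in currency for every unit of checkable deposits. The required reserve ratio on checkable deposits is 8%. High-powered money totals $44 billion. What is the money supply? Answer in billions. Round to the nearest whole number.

The money multiplier is m = (1 + c) / (rr + e + c) = (1 + 0.205) / (0.08 + 0.08 + 0.205) ≈ 3.3014.
So M = m × MB = 3.3014 × 44 = 145.2616 billion.

$145 billion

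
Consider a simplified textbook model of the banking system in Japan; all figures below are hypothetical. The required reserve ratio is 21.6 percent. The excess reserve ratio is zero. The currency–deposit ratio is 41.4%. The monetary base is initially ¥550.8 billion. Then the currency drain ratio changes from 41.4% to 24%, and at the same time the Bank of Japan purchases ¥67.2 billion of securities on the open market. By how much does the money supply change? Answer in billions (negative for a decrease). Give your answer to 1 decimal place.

¥444.3 billion

Before: m₁ = (1 + 0.414) / (0.216 + 0.414) ≈ 2.24444, MB₁ = 550.8, so M₁ = 2.24444 × 550.8 ≈ 1236.2376 billion.
After: m₂ = (1 + 0.24) / (0.216 + 0.24) ≈ 2.71930, MB₂ = 550.8 + 67.2 = 618, so M₂ = 2.71930 × 618 = 1680.5274 billion.
ΔM = M₂ − M₁ = 1680.5274 − 1236.2376 = 444.2898 billion.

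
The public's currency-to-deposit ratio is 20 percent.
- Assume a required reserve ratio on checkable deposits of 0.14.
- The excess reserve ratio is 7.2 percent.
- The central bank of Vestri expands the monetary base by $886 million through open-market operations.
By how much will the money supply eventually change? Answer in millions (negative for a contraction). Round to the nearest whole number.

$2581 million

The money multiplier is m = (1 + c) / (rr + e + c) = (1 + 0.2) / (0.14 + 0.072 + 0.2) ≈ 2.9126.
The purchase adds 886 million of base, so ΔM = m × ΔMB = 2.9126 × (+886) = 2580.5636 million.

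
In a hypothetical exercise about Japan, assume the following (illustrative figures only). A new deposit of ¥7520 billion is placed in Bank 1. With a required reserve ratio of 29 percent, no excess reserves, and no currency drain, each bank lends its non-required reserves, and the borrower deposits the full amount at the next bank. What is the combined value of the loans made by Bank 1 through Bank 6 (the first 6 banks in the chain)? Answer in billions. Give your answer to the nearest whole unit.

Bank i lends (1 − rr)^i of the original deposit: Bank 1 lends 7520·0.7100 = 5339.2000, Bank 2 lends 7520·0.7100² = 3790.8320, and so on.
Summing a geometric series: total = 7520·[0.7100·(1 − 0.7100^6) / (1 − 0.7100)] ≈ 16052.5757 billion.

¥16053 billion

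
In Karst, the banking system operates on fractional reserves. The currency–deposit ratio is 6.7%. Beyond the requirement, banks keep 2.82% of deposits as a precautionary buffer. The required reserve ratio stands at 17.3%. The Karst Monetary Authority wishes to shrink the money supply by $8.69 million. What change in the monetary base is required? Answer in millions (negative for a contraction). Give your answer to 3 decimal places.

The money multiplier is m = (1 + c) / (rr + e + c) = (1 + 0.067) / (0.173 + 0.0282 + 0.067) ≈ 3.97837.
ΔMB = ΔM / m = (−8.69) / 3.97837 ≈ -2.1843 million.

-2.184 million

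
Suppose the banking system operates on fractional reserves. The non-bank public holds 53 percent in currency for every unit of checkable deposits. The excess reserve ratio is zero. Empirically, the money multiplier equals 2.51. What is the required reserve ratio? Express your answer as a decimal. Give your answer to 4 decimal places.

0.0796

Using m = 2.51. Since m = (1 + c)/(c + rr + e), the denominator satisfies c + rr + e = (1 + c)/m = (1 + 0.53) / 2.51 ≈ 0.609562.
With c = 0.53 and e = 0, the required reserve ratio is 0.609562 − 0.53 − 0 = 0.079562.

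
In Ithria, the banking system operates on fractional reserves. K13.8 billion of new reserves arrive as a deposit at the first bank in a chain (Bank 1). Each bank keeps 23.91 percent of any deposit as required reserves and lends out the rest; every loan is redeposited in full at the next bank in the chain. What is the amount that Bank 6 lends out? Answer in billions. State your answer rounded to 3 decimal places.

K2.678 billion

Each bank lends a fraction (1 − rr) = 0.7609 of the deposit it receives, so Bank 6 receives 13.8·0.7609^5 and lends 13.8·0.7609^6 ≈ 2.6782 billion.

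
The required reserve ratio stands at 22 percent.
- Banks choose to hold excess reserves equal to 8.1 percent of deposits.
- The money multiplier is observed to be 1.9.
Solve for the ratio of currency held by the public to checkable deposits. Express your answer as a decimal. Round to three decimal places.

Using m = 1.9. From m = (1 + c)/(c + rr + e), rearranging gives 1 + c = m·(c + rr + e), so c·(1 − m) = m·(rr + e) − 1.
Hence c = [m·(rr + e) − 1]/(1 − m) = [1.9 × (0.22 + 0.081) − 1] / (1 − 1.9) ≈ 0.475667.

0.476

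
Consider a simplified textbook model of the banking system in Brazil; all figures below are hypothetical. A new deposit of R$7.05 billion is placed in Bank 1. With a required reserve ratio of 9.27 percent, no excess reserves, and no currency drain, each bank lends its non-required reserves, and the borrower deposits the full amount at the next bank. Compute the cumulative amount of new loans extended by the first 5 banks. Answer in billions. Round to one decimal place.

Bank i lends (1 − rr)^i of the original deposit: Bank 1 lends 7.05·0.9073 ≈ 6.3965, Bank 2 lends 7.05·0.9073² ≈ 5.8035, and so on.
Summing a geometric series: total = 7.05·[0.9073·(1 − 0.9073^5) / (1 − 0.9073)] ≈ 26.5775 billion.

R$26.6 billion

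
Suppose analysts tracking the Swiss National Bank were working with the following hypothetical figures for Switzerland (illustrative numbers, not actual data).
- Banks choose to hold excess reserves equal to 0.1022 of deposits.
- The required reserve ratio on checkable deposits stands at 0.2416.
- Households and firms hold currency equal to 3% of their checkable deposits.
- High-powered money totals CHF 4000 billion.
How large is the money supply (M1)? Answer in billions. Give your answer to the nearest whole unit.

CHF 11022 billion

The money multiplier is m = (1 + c) / (rr + e + c) = (1 + 0.03) / (0.2416 + 0.1022 + 0.03) ≈ 2.75548.
So M = m × MB = 2.75548 × 4000 = 11021.92 billion.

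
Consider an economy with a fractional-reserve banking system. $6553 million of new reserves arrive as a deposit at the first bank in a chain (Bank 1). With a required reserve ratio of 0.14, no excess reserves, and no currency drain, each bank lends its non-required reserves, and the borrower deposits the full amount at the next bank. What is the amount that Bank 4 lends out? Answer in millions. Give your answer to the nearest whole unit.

$3585 million

Each bank lends a fraction (1 − rr) = 0.8600 of the deposit it receives, so Bank 4 receives 6553·0.8600^3 and lends 6553·0.8600^4 ≈ 3584.5445 million.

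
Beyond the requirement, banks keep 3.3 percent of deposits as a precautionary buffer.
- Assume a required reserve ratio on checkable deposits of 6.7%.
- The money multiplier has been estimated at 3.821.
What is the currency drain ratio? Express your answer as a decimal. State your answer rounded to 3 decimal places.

0.219

Using m = 3.821. From m = (1 + c)/(c + rr + e), rearranging gives 1 + c = m·(c + rr + e), so c·(1 − m) = m·(rr + e) − 1.
Hence c = [m·(rr + e) − 1]/(1 − m) = [3.821 × (0.067 + 0.033) − 1] / (1 − 3.821) ≈ 0.219036.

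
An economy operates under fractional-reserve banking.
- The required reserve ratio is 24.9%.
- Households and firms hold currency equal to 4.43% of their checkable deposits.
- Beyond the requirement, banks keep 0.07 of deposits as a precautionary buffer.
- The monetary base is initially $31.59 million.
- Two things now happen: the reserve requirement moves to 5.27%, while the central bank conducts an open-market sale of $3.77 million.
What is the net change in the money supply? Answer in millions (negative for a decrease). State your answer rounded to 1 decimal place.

Before: m₁ = (1 + 0.0443) / (0.249 + 0.07 + 0.0443) ≈ 2.8745, MB₁ = 31.59, so M₁ = 2.8745 × 31.59 ≈ 90.8055 million.
After: m₂ = (1 + 0.0443) / (0.0527 + 0.07 + 0.0443) ≈ 6.2533, MB₂ = 31.59 − 3.77 = 27.82, so M₂ = 6.2533 × 27.82 ≈ 173.9668 million.
ΔM = M₂ − M₁ = 173.9668 − 90.8055 = 83.1613 million.

$83.2 million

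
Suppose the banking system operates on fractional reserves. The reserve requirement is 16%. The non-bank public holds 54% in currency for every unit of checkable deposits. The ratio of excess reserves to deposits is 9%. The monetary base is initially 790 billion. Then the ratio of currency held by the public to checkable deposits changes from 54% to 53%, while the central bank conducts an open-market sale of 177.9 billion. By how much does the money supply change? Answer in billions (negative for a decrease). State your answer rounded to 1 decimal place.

Before: m₁ = (1 + 0.54) / (0.16 + 0.09 + 0.54) ≈ 1.94937, MB₁ = 790, so M₁ = 1.94937 × 790 = 1540.0023 billion.
After: m₂ = (1 + 0.53) / (0.16 + 0.09 + 0.53) ≈ 1.96154, MB₂ = 790 − 177.9 = 612.1, so M₂ = 1.96154 × 612.1 ≈ 1200.6586 billion.
ΔM = M₂ − M₁ = 1200.6586 − 1540.0023 = -339.3437 billion.

-339.3 billion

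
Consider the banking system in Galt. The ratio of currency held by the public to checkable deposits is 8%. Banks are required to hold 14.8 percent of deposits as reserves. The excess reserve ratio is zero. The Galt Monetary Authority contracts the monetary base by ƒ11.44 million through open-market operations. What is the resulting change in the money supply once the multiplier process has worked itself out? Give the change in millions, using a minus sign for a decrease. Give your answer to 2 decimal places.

-54.19 million

The money multiplier is m = (1 + c) / (rr + c) = (1 + 0.08) / (0.148 + 0.08) ≈ 4.73684.
The sale removes 11.44 million of base, so ΔM = m × ΔMB = 4.73684 × (−11.44) ≈ -54.1894 million.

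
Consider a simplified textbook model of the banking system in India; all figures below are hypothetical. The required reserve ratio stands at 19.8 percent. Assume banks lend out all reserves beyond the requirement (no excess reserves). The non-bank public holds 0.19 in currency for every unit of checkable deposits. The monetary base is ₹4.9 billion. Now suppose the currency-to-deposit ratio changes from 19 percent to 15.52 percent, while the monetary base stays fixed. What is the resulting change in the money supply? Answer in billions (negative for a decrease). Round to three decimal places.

₹0.998 billion

Initially m₁ = (1 + 0.19) / (0.198 + 0.19) ≈ 3.06701, so M₁ = 3.06701 × 4.9 ≈ 15.0283 billion.
After the change m₂ = (1 + 0.1552) / (0.198 + 0.1552) ≈ 3.27067, so M₂ = 3.27067 × 4.9 ≈ 16.0263 billion.
ΔM = M₂ − M₁ = 16.0263 − 15.0283 = 0.998 billion.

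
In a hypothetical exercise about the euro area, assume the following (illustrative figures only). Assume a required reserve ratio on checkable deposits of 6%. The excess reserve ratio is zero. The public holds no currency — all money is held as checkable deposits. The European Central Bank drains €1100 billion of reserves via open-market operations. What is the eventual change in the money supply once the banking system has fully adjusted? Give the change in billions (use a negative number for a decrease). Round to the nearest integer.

-18333 billion

The simple money multiplier is m = 1/rr = 1/0.06 ≈ 16.66667.
An open-market sale reduces the monetary base by 1100 billion, so ΔM = m × ΔMB = 16.66667 × (−1100) = -18333.337 billion.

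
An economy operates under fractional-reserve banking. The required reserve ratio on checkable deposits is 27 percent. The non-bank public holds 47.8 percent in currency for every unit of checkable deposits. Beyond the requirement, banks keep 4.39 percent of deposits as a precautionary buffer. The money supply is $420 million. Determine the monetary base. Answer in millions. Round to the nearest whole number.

The money multiplier is m = (1 + c) / (rr + e + c) = (1 + 0.478) / (0.27 + 0.0439 + 0.478) ≈ 1.8664.
MB = M / m = 420 / 1.8664 ≈ 225.0321 million.

$225 million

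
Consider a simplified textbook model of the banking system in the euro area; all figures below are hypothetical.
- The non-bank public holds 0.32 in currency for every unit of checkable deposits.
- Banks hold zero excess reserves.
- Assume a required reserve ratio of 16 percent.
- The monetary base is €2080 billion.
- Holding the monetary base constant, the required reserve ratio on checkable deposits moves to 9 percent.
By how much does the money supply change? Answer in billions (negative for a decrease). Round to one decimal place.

Initially m₁ = (1 + 0.32) / (0.16 + 0.32) = 2.75, so M₁ = 2.75 × 2080 = 5720 billion.
After the change m₂ = (1 + 0.32) / (0.09 + 0.32) ≈ 3.219512, so M₂ = 3.219512 × 2080 ≈ 6696.585 billion.
ΔM = M₂ − M₁ = 6696.585 − 5720 = 976.585 billion.

€976.6 billion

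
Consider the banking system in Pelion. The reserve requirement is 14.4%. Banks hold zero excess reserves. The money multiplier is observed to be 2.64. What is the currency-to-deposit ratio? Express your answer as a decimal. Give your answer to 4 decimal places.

Using m = 2.64. From m = (1 + c)/(c + rr + e), rearranging gives 1 + c = m·(c + rr + e), so c·(1 − m) = m·(rr + e) − 1.
Hence c = [m·(rr + e) − 1]/(1 − m) = [2.64 × (0.144 + 0) − 1] / (1 − 2.64) ≈ 0.377951.

0.3780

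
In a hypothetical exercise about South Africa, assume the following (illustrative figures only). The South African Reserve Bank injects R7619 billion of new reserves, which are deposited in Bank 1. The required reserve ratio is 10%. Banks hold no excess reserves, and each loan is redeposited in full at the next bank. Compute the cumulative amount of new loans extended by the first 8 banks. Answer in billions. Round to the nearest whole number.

R39053 billion

Bank i lends (1 − rr)^i of the original deposit: Bank 1 lends 7619·0.9000 = 6857.1000, Bank 2 lends 7619·0.9000² = 6171.3900, and so on.
Summing a geometric series: total = 7619·[0.9000·(1 − 0.9000^8) / (1 − 0.9000)] ≈ 39053.4329 billion.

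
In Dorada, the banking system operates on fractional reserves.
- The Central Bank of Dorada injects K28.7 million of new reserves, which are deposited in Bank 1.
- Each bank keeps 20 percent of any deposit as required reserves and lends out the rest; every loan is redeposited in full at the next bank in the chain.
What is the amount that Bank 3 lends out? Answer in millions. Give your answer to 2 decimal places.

K14.69 million

Each bank lends a fraction (1 − rr) = 0.8000 of the deposit it receives, so Bank 3 receives 28.7·0.8000^2 and lends 28.7·0.8000^3 = 14.6944 million.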